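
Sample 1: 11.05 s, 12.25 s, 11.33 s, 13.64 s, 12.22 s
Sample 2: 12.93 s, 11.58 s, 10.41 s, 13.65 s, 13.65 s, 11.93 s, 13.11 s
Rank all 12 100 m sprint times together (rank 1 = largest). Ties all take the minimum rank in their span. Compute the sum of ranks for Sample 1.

Sorted (descending): 13.65, 13.65, 13.64, 13.11, 12.93, 12.25, 12.22, 11.93, 11.58, 11.33, 11.05, 10.41
The 2 values of 13.65 occupy positions 1–2 → each gets rank 1.
Sample 1 values → pooled ranks: 11.05→11, 12.25→6, 11.33→10, 13.64→3, 12.22→7
Rank sum = 11 + 6 + 10 + 3 + 7 = 37

37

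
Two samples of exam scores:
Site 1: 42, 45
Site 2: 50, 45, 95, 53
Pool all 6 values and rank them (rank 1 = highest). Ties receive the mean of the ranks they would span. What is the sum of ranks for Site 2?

Sorted (descending): 95, 53, 50, 45, 45, 42
The 2 values of 45 occupy positions 4–5 → average rank (4+5)/2 = 4.5.
Site 2 values → pooled ranks: 50→3, 45→4.5, 95→1, 53→2
Rank sum = 3 + 4.5 + 1 + 2 = 10.5

10.5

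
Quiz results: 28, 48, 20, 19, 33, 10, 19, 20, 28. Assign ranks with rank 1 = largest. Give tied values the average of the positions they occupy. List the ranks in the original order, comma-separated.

3.5, 1, 5.5, 7.5, 2, 9, 7.5, 5.5, 3.5

Sorted (descending): 48, 33, 28, 28, 20, 20, 19, 19, 10
The 2 values of 28 occupy positions 3–4 → average rank (3+4)/2 = 3.5.
The 2 values of 20 occupy positions 5–6 → average rank (5+6)/2 = 5.5.
The 2 values of 19 occupy positions 7–8 → average rank (7+8)/2 = 7.5.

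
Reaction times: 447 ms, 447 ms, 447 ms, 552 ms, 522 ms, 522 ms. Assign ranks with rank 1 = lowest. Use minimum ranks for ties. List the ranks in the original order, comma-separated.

Sorted (ascending): 447, 447, 447, 522, 522, 552
The 3 values of 447 occupy positions 1–3 → each gets rank 1.
The 2 values of 522 occupy positions 4–5 → each gets rank 4.

1, 1, 1, 6, 4, 4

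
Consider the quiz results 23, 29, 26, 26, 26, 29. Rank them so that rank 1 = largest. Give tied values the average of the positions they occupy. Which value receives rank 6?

23

Sorted (descending): 29, 29, 26, 26, 26, 23
The 2 values of 29 occupy positions 1–2 → average rank (1+2)/2 = 1.5.
The 3 values of 26 occupy positions 3–5 → average rank 4.
Rank 6 → value 23.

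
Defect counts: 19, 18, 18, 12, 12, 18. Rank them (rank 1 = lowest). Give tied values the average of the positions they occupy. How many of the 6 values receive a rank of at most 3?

Sorted (ascending): 12, 12, 18, 18, 18, 19
The 2 values of 12 occupy positions 1–2 → average rank (1+2)/2 = 1.5.
The 3 values of 18 occupy positions 3–5 → average rank 4.
Ranks ≤ 3: {1.5, 1.5} → 2 values.

2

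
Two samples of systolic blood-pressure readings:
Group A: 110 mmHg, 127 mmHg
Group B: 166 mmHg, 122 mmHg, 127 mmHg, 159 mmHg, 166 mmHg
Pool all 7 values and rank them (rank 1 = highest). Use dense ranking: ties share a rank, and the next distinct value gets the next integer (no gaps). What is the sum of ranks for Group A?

8

Sorted (descending): 166, 166, 159, 127, 127, 122, 110
The 2 values of 166 share dense rank 1.
The 2 values of 127 share dense rank 3.
Remaining distinct values take the next consecutive integers.
Group A values → pooled ranks: 110→5, 127→3
Rank sum = 5 + 3 = 8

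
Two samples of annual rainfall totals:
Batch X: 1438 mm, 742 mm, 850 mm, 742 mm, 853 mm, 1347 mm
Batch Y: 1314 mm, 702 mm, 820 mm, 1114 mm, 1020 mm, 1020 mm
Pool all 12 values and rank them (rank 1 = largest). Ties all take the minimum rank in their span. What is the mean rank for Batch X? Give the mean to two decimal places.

6.33

Sorted (descending): 1438, 1347, 1314, 1114, 1020, 1020, 853, 850, 820, 742, 742, 702
The 2 values of 1020 occupy positions 5–6 → each gets rank 5.
The 2 values of 742 occupy positions 10–11 → each gets rank 10.
Batch X values → pooled ranks: 1438→1, 742→10, 850→8, 742→10, 853→7, 1347→2
Mean rank = (1 + 10 + 8 + 10 + 7 + 2) / 6 = 6.33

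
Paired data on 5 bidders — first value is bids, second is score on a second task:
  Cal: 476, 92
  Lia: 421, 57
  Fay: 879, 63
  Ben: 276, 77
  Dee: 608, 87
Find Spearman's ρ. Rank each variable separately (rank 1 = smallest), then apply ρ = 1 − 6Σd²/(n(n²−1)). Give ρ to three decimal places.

0.100

Ranks of variable 1: 3, 2, 5, 1, 4
Ranks of variable 2: 5, 1, 2, 3, 4
d = r₁ − r₂: -2, 1, 3, -2, 0
d²: 4, 1, 9, 4, 0; Σd² = 18
ρ = 1 − 6·18/(5·24) = 1 − 108/120 = 0.100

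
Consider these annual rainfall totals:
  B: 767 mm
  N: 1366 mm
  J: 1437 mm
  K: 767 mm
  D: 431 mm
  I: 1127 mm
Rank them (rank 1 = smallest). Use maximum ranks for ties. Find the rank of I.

Sorted (ascending): 431, 767, 767, 1127, 1366, 1437
The 2 values of 767 occupy positions 2–3 → each gets rank 3.
I has value 1127 mm → rank 4.

4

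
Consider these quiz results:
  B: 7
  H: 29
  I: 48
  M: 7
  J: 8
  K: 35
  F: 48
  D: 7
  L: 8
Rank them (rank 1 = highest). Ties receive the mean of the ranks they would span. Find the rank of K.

Sorted (descending): 48, 48, 35, 29, 8, 8, 7, 7, 7
The 2 values of 48 occupy positions 1–2 → average rank (1+2)/2 = 1.5.
The 2 values of 8 occupy positions 5–6 → average rank (5+6)/2 = 5.5.
The 3 values of 7 occupy positions 7–9 → average rank 8.
K has value 35 → rank 3.

3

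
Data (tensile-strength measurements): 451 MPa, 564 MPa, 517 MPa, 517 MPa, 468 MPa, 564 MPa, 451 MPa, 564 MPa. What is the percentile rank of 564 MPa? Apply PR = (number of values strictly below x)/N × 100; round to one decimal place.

N = 8.
Strictly below 564: 5. Equal to 564: 3.
PR = 5/8 × 100 = 62.5

62.5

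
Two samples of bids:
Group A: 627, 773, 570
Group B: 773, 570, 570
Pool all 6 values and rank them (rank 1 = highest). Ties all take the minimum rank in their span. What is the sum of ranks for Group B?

9

Sorted (descending): 773, 773, 627, 570, 570, 570
The 2 values of 773 occupy positions 1–2 → each gets rank 1.
The 3 values of 570 occupy positions 4–6 → each gets rank 4.
Group B values → pooled ranks: 773→1, 570→4, 570→4
Rank sum = 1 + 4 + 4 = 9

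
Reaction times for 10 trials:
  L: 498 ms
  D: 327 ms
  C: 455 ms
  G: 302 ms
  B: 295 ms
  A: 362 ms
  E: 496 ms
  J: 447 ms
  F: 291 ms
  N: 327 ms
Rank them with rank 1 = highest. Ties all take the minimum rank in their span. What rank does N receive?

6

Sorted (descending): 498, 496, 455, 447, 362, 327, 327, 302, 295, 291
The 2 values of 327 occupy positions 6–7 → each gets rank 6.
N has value 327 ms → rank 6.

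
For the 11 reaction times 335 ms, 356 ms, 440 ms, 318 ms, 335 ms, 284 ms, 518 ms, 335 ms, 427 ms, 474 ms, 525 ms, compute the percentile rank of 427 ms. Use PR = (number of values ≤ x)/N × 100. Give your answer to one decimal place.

63.6

N = 11.
Strictly below 427: 6. Equal to 427: 1.
PR = 7/11 × 100 = 63.6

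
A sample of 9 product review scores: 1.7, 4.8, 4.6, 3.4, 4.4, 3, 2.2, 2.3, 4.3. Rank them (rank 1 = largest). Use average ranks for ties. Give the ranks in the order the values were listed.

Sorted (descending): 4.8, 4.6, 4.4, 4.3, 3.4, 3, 2.3, 2.2, 1.7
No ties — each value takes its position as its rank.

9, 1, 2, 5, 3, 6, 8, 7, 4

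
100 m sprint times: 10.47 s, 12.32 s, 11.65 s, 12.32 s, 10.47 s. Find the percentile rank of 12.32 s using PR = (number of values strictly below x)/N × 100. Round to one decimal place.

60.0

N = 5.
Strictly below 12.32: 3. Equal to 12.32: 2.
PR = 3/5 × 100 = 60.0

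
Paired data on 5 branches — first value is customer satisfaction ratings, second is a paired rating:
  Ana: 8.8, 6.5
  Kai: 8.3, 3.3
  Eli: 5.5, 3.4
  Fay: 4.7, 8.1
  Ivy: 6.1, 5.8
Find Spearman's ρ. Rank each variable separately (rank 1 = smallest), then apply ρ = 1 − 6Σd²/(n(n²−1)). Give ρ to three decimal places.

-0.300

Ranks of variable 1: 5, 4, 2, 1, 3
Ranks of variable 2: 4, 1, 2, 5, 3
d = r₁ − r₂: 1, 3, 0, -4, 0
d²: 1, 9, 0, 16, 0; Σd² = 26
ρ = 1 − 6·26/(5·24) = 1 − 156/120 = -0.300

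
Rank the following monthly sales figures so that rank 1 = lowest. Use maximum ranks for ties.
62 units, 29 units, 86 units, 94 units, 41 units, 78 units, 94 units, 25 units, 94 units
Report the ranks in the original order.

4, 2, 6, 9, 3, 5, 9, 1, 9

Sorted (ascending): 25, 29, 41, 62, 78, 86, 94, 94, 94
The 3 values of 94 occupy positions 7–9 → each gets rank 9.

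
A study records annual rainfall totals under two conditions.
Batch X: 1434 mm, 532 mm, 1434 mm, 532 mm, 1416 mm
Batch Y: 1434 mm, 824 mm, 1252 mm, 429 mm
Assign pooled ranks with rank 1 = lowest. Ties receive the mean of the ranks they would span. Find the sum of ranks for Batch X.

27

Sorted (ascending): 429, 532, 532, 824, 1252, 1416, 1434, 1434, 1434
The 2 values of 532 occupy positions 2–3 → average rank (2+3)/2 = 2.5.
The 3 values of 1434 occupy positions 7–9 → average rank 8.
Batch X values → pooled ranks: 1434→8, 532→2.5, 1434→8, 532→2.5, 1416→6
Rank sum = 8 + 2.5 + 8 + 2.5 + 6 = 27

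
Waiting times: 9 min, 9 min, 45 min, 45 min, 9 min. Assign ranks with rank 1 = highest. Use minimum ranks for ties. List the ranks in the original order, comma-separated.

Sorted (descending): 45, 45, 9, 9, 9
The 2 values of 45 occupy positions 1–2 → each gets rank 1.
The 3 values of 9 occupy positions 3–5 → each gets rank 3.

3, 3, 1, 1, 3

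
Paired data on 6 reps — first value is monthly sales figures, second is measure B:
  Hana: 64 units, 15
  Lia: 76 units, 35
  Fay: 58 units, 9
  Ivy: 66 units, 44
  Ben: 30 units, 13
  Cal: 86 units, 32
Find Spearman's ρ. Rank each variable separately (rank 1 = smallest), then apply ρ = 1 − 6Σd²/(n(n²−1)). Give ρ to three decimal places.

0.714

Ranks of variable 1: 3, 5, 2, 4, 1, 6
Ranks of variable 2: 3, 5, 1, 6, 2, 4
d = r₁ − r₂: 0, 0, 1, -2, -1, 2
d²: 0, 0, 1, 4, 1, 4; Σd² = 10
ρ = 1 − 6·10/(6·35) = 1 − 60/210 = 0.714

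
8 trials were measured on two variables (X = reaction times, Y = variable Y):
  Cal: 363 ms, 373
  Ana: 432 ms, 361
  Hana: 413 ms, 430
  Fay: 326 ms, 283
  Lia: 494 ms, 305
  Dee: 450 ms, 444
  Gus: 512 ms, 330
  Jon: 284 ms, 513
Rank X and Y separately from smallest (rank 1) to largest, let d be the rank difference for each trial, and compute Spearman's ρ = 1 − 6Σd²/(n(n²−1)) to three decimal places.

-0.310

Ranks of variable 1: 3, 5, 4, 2, 7, 6, 8, 1
Ranks of variable 2: 5, 4, 6, 1, 2, 7, 3, 8
d = r₁ − r₂: -2, 1, -2, 1, 5, -1, 5, -7
d²: 4, 1, 4, 1, 25, 1, 25, 49; Σd² = 110
ρ = 1 − 6·110/(8·63) = 1 − 660/504 = -0.310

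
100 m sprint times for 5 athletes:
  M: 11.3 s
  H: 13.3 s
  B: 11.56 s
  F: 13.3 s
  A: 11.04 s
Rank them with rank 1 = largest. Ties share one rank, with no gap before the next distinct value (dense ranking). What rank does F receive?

Sorted (descending): 13.3, 13.3, 11.56, 11.3, 11.04
The 2 values of 13.3 share dense rank 1.
Remaining distinct values take the next consecutive integers.
F has value 13.3 s → rank 1.

1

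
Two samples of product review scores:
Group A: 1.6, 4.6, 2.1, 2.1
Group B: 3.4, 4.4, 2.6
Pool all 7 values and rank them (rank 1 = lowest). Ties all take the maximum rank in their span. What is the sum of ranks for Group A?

14

Sorted (ascending): 1.6, 2.1, 2.1, 2.6, 3.4, 4.4, 4.6
The 2 values of 2.1 occupy positions 2–3 → each gets rank 3.
Group A values → pooled ranks: 1.6→1, 4.6→7, 2.1→3, 2.1→3
Rank sum = 1 + 7 + 3 + 3 = 14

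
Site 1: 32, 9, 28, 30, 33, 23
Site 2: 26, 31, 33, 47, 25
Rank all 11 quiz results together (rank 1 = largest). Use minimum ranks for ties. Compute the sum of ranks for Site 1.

Sorted (descending): 47, 33, 33, 32, 31, 30, 28, 26, 25, 23, 9
The 2 values of 33 occupy positions 2–3 → each gets rank 2.
Site 1 values → pooled ranks: 32→4, 9→11, 28→7, 30→6, 33→2, 23→10
Rank sum = 4 + 11 + 7 + 6 + 2 + 10 = 40

40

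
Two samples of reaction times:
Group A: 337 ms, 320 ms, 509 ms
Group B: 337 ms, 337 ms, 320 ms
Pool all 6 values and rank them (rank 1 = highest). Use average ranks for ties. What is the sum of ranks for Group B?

11.5

Sorted (descending): 509, 337, 337, 337, 320, 320
The 3 values of 337 occupy positions 2–4 → average rank 3.
The 2 values of 320 occupy positions 5–6 → average rank (5+6)/2 = 5.5.
Group B values → pooled ranks: 337→3, 337→3, 320→5.5
Rank sum = 3 + 3 + 5.5 = 11.5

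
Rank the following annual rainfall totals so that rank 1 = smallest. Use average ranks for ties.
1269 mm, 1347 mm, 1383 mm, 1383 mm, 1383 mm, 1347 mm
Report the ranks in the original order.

1, 2.5, 5, 5, 5, 2.5

Sorted (ascending): 1269, 1347, 1347, 1383, 1383, 1383
The 2 values of 1347 occupy positions 2–3 → average rank (2+3)/2 = 2.5.
The 3 values of 1383 occupy positions 4–6 → average rank 5.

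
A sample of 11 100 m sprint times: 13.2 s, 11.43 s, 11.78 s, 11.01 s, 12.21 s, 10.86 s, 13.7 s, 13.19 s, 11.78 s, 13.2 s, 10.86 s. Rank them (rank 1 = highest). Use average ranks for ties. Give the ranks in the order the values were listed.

Sorted (descending): 13.7, 13.2, 13.2, 13.19, 12.21, 11.78, 11.78, 11.43, 11.01, 10.86, 10.86
The 2 values of 13.2 occupy positions 2–3 → average rank (2+3)/2 = 2.5.
The 2 values of 11.78 occupy positions 6–7 → average rank (6+7)/2 = 6.5.
The 2 values of 10.86 occupy positions 10–11 → average rank (10+11)/2 = 10.5.

2.5, 8, 6.5, 9, 5, 10.5, 1, 4, 6.5, 2.5, 10.5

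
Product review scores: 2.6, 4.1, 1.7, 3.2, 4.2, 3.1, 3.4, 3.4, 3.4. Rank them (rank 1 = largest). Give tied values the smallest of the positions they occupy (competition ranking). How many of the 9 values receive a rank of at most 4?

5

Sorted (descending): 4.2, 4.1, 3.4, 3.4, 3.4, 3.2, 3.1, 2.6, 1.7
The 3 values of 3.4 occupy positions 3–5 → each gets rank 3.
Ranks ≤ 4: {1, 2, 3, 3, 3} → 5 values.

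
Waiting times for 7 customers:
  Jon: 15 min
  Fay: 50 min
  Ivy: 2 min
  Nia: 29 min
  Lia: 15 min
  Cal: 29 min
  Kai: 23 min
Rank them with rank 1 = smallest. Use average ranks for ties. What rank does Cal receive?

Sorted (ascending): 2, 15, 15, 23, 29, 29, 50
The 2 values of 15 occupy positions 2–3 → average rank (2+3)/2 = 2.5.
The 2 values of 29 occupy positions 5–6 → average rank (5+6)/2 = 5.5.
Cal has value 29 min → rank 5.5.

5.5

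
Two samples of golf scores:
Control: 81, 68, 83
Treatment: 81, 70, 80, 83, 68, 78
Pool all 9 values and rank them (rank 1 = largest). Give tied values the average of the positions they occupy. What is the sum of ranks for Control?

13.5

Sorted (descending): 83, 83, 81, 81, 80, 78, 70, 68, 68
The 2 values of 83 occupy positions 1–2 → average rank (1+2)/2 = 1.5.
The 2 values of 81 occupy positions 3–4 → average rank (3+4)/2 = 3.5.
The 2 values of 68 occupy positions 8–9 → average rank (8+9)/2 = 8.5.
Control values → pooled ranks: 81→3.5, 68→8.5, 83→1.5
Rank sum = 3.5 + 8.5 + 1.5 = 13.5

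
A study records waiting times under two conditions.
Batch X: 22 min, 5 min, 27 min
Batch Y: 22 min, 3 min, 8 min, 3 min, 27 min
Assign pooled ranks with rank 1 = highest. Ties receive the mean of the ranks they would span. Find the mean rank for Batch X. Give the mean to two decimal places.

3.67

Sorted (descending): 27, 27, 22, 22, 8, 5, 3, 3
The 2 values of 27 occupy positions 1–2 → average rank (1+2)/2 = 1.5.
The 2 values of 22 occupy positions 3–4 → average rank (3+4)/2 = 3.5.
The 2 values of 3 occupy positions 7–8 → average rank (7+8)/2 = 7.5.
Batch X values → pooled ranks: 22→3.5, 5→6, 27→1.5
Mean rank = (3.5 + 6 + 1.5) / 3 = 3.67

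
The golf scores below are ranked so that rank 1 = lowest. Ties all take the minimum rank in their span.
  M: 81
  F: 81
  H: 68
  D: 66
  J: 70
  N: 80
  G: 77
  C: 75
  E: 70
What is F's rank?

8

Sorted (ascending): 66, 68, 70, 70, 75, 77, 80, 81, 81
The 2 values of 70 occupy positions 3–4 → each gets rank 3.
The 2 values of 81 occupy positions 8–9 → each gets rank 8.
F has value 81 → rank 8.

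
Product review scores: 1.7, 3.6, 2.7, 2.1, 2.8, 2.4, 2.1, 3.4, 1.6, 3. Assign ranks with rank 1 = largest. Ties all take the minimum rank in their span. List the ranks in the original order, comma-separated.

9, 1, 5, 7, 4, 6, 7, 2, 10, 3

Sorted (descending): 3.6, 3.4, 3, 2.8, 2.7, 2.4, 2.1, 2.1, 1.7, 1.6
The 2 values of 2.1 occupy positions 7–8 → each gets rank 7.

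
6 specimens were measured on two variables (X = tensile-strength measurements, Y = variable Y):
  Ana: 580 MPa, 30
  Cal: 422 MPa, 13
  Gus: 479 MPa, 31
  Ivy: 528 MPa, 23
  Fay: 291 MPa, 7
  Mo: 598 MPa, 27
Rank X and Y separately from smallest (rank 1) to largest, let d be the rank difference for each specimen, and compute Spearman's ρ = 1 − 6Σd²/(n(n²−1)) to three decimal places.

Ranks of variable 1: 5, 2, 3, 4, 1, 6
Ranks of variable 2: 5, 2, 6, 3, 1, 4
d = r₁ − r₂: 0, 0, -3, 1, 0, 2
d²: 0, 0, 9, 1, 0, 4; Σd² = 14
ρ = 1 − 6·14/(6·35) = 1 − 84/210 = 0.600

0.600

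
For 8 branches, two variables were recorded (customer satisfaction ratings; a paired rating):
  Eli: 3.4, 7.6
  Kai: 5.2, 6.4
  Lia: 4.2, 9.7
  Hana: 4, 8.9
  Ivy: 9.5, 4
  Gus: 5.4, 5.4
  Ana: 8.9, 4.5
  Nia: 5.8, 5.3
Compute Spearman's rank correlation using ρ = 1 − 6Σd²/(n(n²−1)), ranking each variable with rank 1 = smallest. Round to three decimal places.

Ranks of variable 1: 1, 4, 3, 2, 8, 5, 7, 6
Ranks of variable 2: 6, 5, 8, 7, 1, 4, 2, 3
d = r₁ − r₂: -5, -1, -5, -5, 7, 1, 5, 3
d²: 25, 1, 25, 25, 49, 1, 25, 9; Σd² = 160
ρ = 1 − 6·160/(8·63) = 1 − 960/504 = -0.905

-0.905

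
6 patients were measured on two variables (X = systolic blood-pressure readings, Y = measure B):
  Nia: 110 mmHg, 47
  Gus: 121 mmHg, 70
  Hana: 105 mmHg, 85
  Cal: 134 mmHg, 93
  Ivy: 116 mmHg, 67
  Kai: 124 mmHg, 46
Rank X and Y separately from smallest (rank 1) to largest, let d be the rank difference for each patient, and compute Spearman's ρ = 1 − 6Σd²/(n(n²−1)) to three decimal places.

0.086

Ranks of variable 1: 2, 4, 1, 6, 3, 5
Ranks of variable 2: 2, 4, 5, 6, 3, 1
d = r₁ − r₂: 0, 0, -4, 0, 0, 4
d²: 0, 0, 16, 0, 0, 16; Σd² = 32
ρ = 1 − 6·32/(6·35) = 1 − 192/210 = 0.086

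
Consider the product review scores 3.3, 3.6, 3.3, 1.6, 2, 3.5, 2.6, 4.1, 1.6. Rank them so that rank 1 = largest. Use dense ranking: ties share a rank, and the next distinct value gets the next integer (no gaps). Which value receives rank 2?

Sorted (descending): 4.1, 3.6, 3.5, 3.3, 3.3, 2.6, 2, 1.6, 1.6
The 2 values of 3.3 share dense rank 4.
The 2 values of 1.6 share dense rank 7.
Remaining distinct values take the next consecutive integers.
Rank 2 → value 3.6.

3.6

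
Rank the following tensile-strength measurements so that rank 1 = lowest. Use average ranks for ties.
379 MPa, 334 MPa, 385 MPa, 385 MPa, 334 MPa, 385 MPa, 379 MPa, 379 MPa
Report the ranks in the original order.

Sorted (ascending): 334, 334, 379, 379, 379, 385, 385, 385
The 2 values of 334 occupy positions 1–2 → average rank (1+2)/2 = 1.5.
The 3 values of 379 occupy positions 3–5 → average rank 4.
The 3 values of 385 occupy positions 6–8 → average rank 7.

4, 1.5, 7, 7, 1.5, 7, 4, 4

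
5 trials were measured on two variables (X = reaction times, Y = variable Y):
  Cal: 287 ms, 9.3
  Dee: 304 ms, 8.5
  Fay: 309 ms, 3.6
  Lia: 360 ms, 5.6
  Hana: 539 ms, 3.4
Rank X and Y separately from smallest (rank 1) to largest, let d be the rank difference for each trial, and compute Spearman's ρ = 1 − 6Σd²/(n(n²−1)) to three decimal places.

Ranks of variable 1: 1, 2, 3, 4, 5
Ranks of variable 2: 5, 4, 2, 3, 1
d = r₁ − r₂: -4, -2, 1, 1, 4
d²: 16, 4, 1, 1, 16; Σd² = 38
ρ = 1 − 6·38/(5·24) = 1 − 228/120 = -0.900

-0.900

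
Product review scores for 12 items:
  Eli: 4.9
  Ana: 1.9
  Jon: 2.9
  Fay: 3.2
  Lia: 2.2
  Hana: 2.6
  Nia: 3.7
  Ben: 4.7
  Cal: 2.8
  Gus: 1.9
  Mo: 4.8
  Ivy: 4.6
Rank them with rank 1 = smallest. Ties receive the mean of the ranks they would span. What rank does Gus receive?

Sorted (ascending): 1.9, 1.9, 2.2, 2.6, 2.8, 2.9, 3.2, 3.7, 4.6, 4.7, 4.8, 4.9
The 2 values of 1.9 occupy positions 1–2 → average rank (1+2)/2 = 1.5.
Gus has value 1.9 → rank 1.5.

1.5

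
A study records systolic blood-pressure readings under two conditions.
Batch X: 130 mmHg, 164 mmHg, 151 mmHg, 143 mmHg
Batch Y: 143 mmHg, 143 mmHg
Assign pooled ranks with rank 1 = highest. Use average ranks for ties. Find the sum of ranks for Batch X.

Sorted (descending): 164, 151, 143, 143, 143, 130
The 3 values of 143 occupy positions 3–5 → average rank 4.
Batch X values → pooled ranks: 130→6, 164→1, 151→2, 143→4
Rank sum = 6 + 1 + 2 + 4 = 13

13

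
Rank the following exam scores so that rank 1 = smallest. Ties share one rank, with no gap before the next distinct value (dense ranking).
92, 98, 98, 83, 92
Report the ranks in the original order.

2, 3, 3, 1, 2

Sorted (ascending): 83, 92, 92, 98, 98
The 2 values of 92 share dense rank 2.
The 2 values of 98 share dense rank 3.
Remaining distinct values take the next consecutive integers.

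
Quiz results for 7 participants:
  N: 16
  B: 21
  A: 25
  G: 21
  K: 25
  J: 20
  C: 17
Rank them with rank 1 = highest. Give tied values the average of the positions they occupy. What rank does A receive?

1.5

Sorted (descending): 25, 25, 21, 21, 20, 17, 16
The 2 values of 25 occupy positions 1–2 → average rank (1+2)/2 = 1.5.
The 2 values of 21 occupy positions 3–4 → average rank (3+4)/2 = 3.5.
A has value 25 → rank 1.5.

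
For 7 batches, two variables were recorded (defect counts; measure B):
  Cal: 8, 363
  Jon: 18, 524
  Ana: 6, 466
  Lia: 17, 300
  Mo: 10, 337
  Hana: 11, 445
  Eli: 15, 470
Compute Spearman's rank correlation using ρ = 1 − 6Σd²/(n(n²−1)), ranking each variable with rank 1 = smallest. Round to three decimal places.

0.214

Ranks of variable 1: 2, 7, 1, 6, 3, 4, 5
Ranks of variable 2: 3, 7, 5, 1, 2, 4, 6
d = r₁ − r₂: -1, 0, -4, 5, 1, 0, -1
d²: 1, 0, 16, 25, 1, 0, 1; Σd² = 44
ρ = 1 − 6·44/(7·48) = 1 − 264/336 = 0.214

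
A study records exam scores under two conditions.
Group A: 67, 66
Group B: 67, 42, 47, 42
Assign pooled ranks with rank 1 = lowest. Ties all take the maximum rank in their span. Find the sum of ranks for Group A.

Sorted (ascending): 42, 42, 47, 66, 67, 67
The 2 values of 42 occupy positions 1–2 → each gets rank 2.
The 2 values of 67 occupy positions 5–6 → each gets rank 6.
Group A values → pooled ranks: 67→6, 66→4
Rank sum = 6 + 4 = 10

10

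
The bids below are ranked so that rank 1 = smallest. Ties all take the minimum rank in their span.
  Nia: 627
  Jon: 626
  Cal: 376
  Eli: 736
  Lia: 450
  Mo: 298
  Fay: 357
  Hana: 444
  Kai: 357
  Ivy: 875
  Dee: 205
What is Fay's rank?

Sorted (ascending): 205, 298, 357, 357, 376, 444, 450, 626, 627, 736, 875
The 2 values of 357 occupy positions 3–4 → each gets rank 3.
Fay has value 357 → rank 3.

3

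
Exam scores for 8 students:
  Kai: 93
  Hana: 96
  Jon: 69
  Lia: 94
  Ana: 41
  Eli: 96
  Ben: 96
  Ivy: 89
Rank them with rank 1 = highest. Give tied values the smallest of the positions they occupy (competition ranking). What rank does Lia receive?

Sorted (descending): 96, 96, 96, 94, 93, 89, 69, 41
The 3 values of 96 occupy positions 1–3 → each gets rank 1.
Lia has value 94 → rank 4.

4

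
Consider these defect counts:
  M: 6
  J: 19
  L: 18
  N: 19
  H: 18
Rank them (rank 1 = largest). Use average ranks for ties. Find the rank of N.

Sorted (descending): 19, 19, 18, 18, 6
The 2 values of 19 occupy positions 1–2 → average rank (1+2)/2 = 1.5.
The 2 values of 18 occupy positions 3–4 → average rank (3+4)/2 = 3.5.
N has value 19 → rank 1.5.

1.5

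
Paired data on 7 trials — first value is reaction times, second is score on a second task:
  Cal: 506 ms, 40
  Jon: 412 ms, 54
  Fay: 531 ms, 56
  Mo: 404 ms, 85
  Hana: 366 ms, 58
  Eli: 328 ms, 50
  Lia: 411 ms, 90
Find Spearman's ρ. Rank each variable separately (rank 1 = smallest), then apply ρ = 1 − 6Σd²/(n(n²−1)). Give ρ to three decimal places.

Ranks of variable 1: 6, 5, 7, 3, 2, 1, 4
Ranks of variable 2: 1, 3, 4, 6, 5, 2, 7
d = r₁ − r₂: 5, 2, 3, -3, -3, -1, -3
d²: 25, 4, 9, 9, 9, 1, 9; Σd² = 66
ρ = 1 − 6·66/(7·48) = 1 − 396/336 = -0.179

-0.179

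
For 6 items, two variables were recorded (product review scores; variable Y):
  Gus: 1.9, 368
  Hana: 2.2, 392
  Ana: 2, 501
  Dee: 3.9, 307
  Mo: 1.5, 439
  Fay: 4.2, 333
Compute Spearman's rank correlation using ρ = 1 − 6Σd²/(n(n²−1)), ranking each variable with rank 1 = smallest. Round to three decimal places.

-0.657

Ranks of variable 1: 2, 4, 3, 5, 1, 6
Ranks of variable 2: 3, 4, 6, 1, 5, 2
d = r₁ − r₂: -1, 0, -3, 4, -4, 4
d²: 1, 0, 9, 16, 16, 16; Σd² = 58
ρ = 1 − 6·58/(6·35) = 1 − 348/210 = -0.657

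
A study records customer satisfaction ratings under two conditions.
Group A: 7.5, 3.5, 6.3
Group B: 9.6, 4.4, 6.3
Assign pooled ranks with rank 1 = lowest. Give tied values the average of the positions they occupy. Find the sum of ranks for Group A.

9.5

Sorted (ascending): 3.5, 4.4, 6.3, 6.3, 7.5, 9.6
The 2 values of 6.3 occupy positions 3–4 → average rank (3+4)/2 = 3.5.
Group A values → pooled ranks: 7.5→5, 3.5→1, 6.3→3.5
Rank sum = 5 + 1 + 3.5 = 9.5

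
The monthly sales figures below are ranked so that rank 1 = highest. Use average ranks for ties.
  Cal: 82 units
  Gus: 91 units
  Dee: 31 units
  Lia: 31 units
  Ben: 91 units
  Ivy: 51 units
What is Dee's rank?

Sorted (descending): 91, 91, 82, 51, 31, 31
The 2 values of 91 occupy positions 1–2 → average rank (1+2)/2 = 1.5.
The 2 values of 31 occupy positions 5–6 → average rank (5+6)/2 = 5.5.
Dee has value 31 units → rank 5.5.

5.5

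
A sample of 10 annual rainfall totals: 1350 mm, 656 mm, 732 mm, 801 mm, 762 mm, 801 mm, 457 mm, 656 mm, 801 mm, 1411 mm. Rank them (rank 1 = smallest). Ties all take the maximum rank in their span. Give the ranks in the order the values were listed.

9, 3, 4, 8, 5, 8, 1, 3, 8, 10

Sorted (ascending): 457, 656, 656, 732, 762, 801, 801, 801, 1350, 1411
The 2 values of 656 occupy positions 2–3 → each gets rank 3.
The 3 values of 801 occupy positions 6–8 → each gets rank 8.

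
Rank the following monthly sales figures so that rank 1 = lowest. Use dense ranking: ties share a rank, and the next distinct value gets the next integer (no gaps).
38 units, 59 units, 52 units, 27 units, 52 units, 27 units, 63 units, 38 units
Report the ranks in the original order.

Sorted (ascending): 27, 27, 38, 38, 52, 52, 59, 63
The 2 values of 27 share dense rank 1.
The 2 values of 38 share dense rank 2.
The 2 values of 52 share dense rank 3.
Remaining distinct values take the next consecutive integers.

2, 4, 3, 1, 3, 1, 5, 2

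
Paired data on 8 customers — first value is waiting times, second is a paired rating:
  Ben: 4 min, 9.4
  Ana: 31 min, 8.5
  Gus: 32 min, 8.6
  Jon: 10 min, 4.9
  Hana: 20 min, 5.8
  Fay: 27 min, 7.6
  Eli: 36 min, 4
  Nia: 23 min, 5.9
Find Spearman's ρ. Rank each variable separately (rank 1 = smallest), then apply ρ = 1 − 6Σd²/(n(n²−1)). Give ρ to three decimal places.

-0.167

Ranks of variable 1: 1, 6, 7, 2, 3, 5, 8, 4
Ranks of variable 2: 8, 6, 7, 2, 3, 5, 1, 4
d = r₁ − r₂: -7, 0, 0, 0, 0, 0, 7, 0
d²: 49, 0, 0, 0, 0, 0, 49, 0; Σd² = 98
ρ = 1 − 6·98/(8·63) = 1 − 588/504 = -0.167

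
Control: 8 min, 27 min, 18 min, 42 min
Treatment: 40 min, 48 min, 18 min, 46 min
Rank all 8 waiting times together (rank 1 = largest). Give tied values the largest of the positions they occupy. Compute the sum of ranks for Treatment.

Sorted (descending): 48, 46, 42, 40, 27, 18, 18, 8
The 2 values of 18 occupy positions 6–7 → each gets rank 7.
Treatment values → pooled ranks: 40→4, 48→1, 18→7, 46→2
Rank sum = 4 + 1 + 7 + 2 = 14

14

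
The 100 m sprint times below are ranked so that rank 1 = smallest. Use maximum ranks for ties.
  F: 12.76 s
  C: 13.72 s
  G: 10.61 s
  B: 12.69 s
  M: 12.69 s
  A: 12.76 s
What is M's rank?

Sorted (ascending): 10.61, 12.69, 12.69, 12.76, 12.76, 13.72
The 2 values of 12.69 occupy positions 2–3 → each gets rank 3.
The 2 values of 12.76 occupy positions 4–5 → each gets rank 5.
M has value 12.69 s → rank 3.

3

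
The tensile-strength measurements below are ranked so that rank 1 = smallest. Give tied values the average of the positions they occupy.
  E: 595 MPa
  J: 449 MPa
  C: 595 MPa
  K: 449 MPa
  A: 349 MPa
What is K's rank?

Sorted (ascending): 349, 449, 449, 595, 595
The 2 values of 449 occupy positions 2–3 → average rank (2+3)/2 = 2.5.
The 2 values of 595 occupy positions 4–5 → average rank (4+5)/2 = 4.5.
K has value 449 MPa → rank 2.5.

2.5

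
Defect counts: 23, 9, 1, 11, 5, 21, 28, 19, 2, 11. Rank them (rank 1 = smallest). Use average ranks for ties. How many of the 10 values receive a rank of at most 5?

Sorted (ascending): 1, 2, 5, 9, 11, 11, 19, 21, 23, 28
The 2 values of 11 occupy positions 5–6 → average rank (5+6)/2 = 5.5.
Ranks ≤ 5: {1, 2, 3, 4} → 4 values.

4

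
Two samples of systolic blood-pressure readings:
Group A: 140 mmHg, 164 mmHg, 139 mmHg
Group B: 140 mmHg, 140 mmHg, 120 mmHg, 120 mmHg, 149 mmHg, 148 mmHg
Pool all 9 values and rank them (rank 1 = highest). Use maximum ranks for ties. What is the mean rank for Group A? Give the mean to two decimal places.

4.67

Sorted (descending): 164, 149, 148, 140, 140, 140, 139, 120, 120
The 3 values of 140 occupy positions 4–6 → each gets rank 6.
The 2 values of 120 occupy positions 8–9 → each gets rank 9.
Group A values → pooled ranks: 140→6, 164→1, 139→7
Mean rank = (6 + 1 + 7) / 3 = 4.67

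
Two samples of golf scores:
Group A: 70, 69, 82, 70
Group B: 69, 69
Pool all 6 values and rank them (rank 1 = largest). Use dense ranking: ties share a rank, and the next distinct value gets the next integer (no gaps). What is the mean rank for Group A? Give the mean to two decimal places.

2.00

Sorted (descending): 82, 70, 70, 69, 69, 69
The 2 values of 70 share dense rank 2.
The 3 values of 69 share dense rank 3.
Remaining distinct values take the next consecutive integers.
Group A values → pooled ranks: 70→2, 69→3, 82→1, 70→2
Mean rank = (2 + 3 + 1 + 2) / 4 = 2.00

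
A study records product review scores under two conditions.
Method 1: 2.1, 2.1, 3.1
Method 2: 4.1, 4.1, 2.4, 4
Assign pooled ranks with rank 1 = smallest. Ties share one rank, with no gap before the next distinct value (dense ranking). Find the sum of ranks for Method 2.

Sorted (ascending): 2.1, 2.1, 2.4, 3.1, 4, 4.1, 4.1
The 2 values of 2.1 share dense rank 1.
The 2 values of 4.1 share dense rank 5.
Remaining distinct values take the next consecutive integers.
Method 2 values → pooled ranks: 4.1→5, 4.1→5, 2.4→2, 4→4
Rank sum = 5 + 5 + 2 + 4 = 16

16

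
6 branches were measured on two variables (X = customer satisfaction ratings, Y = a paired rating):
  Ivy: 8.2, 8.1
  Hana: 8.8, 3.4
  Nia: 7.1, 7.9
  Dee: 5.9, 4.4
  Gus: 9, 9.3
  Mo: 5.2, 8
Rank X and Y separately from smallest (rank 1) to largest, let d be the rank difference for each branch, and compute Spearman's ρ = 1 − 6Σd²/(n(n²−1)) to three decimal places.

0.257

Ranks of variable 1: 4, 5, 3, 2, 6, 1
Ranks of variable 2: 5, 1, 3, 2, 6, 4
d = r₁ − r₂: -1, 4, 0, 0, 0, -3
d²: 1, 16, 0, 0, 0, 9; Σd² = 26
ρ = 1 − 6·26/(6·35) = 1 − 156/210 = 0.257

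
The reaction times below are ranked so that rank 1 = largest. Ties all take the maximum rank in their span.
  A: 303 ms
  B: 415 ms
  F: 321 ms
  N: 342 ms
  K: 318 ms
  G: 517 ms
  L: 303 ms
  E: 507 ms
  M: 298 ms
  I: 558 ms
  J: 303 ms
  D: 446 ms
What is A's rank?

11

Sorted (descending): 558, 517, 507, 446, 415, 342, 321, 318, 303, 303, 303, 298
The 3 values of 303 occupy positions 9–11 → each gets rank 11.
A has value 303 ms → rank 11.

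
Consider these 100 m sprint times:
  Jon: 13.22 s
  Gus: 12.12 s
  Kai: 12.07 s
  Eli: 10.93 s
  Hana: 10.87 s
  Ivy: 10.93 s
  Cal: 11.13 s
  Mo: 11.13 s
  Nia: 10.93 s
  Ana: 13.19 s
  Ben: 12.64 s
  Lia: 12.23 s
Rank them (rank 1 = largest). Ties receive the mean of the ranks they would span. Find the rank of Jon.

Sorted (descending): 13.22, 13.19, 12.64, 12.23, 12.12, 12.07, 11.13, 11.13, 10.93, 10.93, 10.93, 10.87
The 2 values of 11.13 occupy positions 7–8 → average rank (7+8)/2 = 7.5.
The 3 values of 10.93 occupy positions 9–11 → average rank 10.
Jon has value 13.22 s → rank 1.

1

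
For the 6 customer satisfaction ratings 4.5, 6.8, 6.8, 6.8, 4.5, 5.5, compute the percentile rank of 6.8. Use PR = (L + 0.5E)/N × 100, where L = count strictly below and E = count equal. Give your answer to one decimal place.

75.0

N = 6.
Strictly below 6.8: 3. Equal to 6.8: 3.
PR = (3 + 0.5·3)/6 × 100 = 75.0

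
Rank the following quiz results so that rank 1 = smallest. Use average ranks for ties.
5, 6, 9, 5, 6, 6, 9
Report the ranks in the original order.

1.5, 4, 6.5, 1.5, 4, 4, 6.5

Sorted (ascending): 5, 5, 6, 6, 6, 9, 9
The 2 values of 5 occupy positions 1–2 → average rank (1+2)/2 = 1.5.
The 3 values of 6 occupy positions 3–5 → average rank 4.
The 2 values of 9 occupy positions 6–7 → average rank (6+7)/2 = 6.5.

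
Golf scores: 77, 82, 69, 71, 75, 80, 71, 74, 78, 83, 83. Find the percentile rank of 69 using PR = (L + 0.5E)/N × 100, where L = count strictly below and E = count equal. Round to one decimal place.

N = 11.
Strictly below 69: 0. Equal to 69: 1.
PR = (0 + 0.5·1)/11 × 100 = 4.5

4.5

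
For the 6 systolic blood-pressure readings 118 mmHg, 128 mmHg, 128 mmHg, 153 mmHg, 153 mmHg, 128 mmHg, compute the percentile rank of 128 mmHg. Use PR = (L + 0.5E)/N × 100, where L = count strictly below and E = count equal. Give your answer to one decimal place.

41.7

N = 6.
Strictly below 128: 1. Equal to 128: 3.
PR = (1 + 0.5·3)/6 × 100 = 41.7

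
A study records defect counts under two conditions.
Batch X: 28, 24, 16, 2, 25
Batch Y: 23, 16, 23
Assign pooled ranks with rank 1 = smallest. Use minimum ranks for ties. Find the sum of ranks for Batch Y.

Sorted (ascending): 2, 16, 16, 23, 23, 24, 25, 28
The 2 values of 16 occupy positions 2–3 → each gets rank 2.
The 2 values of 23 occupy positions 4–5 → each gets rank 4.
Batch Y values → pooled ranks: 23→4, 16→2, 23→4
Rank sum = 4 + 2 + 4 = 10

10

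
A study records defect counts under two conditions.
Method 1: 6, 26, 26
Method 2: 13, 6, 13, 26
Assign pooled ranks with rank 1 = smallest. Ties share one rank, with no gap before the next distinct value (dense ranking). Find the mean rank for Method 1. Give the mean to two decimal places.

2.33

Sorted (ascending): 6, 6, 13, 13, 26, 26, 26
The 2 values of 6 share dense rank 1.
The 2 values of 13 share dense rank 2.
The 3 values of 26 share dense rank 3.
Method 1 values → pooled ranks: 6→1, 26→3, 26→3
Mean rank = (1 + 3 + 3) / 3 = 2.33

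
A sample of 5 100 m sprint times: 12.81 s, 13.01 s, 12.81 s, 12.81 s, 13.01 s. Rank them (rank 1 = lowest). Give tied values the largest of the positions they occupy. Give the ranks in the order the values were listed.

Sorted (ascending): 12.81, 12.81, 12.81, 13.01, 13.01
The 3 values of 12.81 occupy positions 1–3 → each gets rank 3.
The 2 values of 13.01 occupy positions 4–5 → each gets rank 5.

3, 5, 3, 3, 5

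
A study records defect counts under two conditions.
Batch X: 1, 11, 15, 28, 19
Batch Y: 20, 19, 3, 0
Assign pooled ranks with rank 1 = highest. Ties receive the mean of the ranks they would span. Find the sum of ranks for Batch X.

Sorted (descending): 28, 20, 19, 19, 15, 11, 3, 1, 0
The 2 values of 19 occupy positions 3–4 → average rank (3+4)/2 = 3.5.
Batch X values → pooled ranks: 1→8, 11→6, 15→5, 28→1, 19→3.5
Rank sum = 8 + 6 + 5 + 1 + 3.5 = 23.5

23.5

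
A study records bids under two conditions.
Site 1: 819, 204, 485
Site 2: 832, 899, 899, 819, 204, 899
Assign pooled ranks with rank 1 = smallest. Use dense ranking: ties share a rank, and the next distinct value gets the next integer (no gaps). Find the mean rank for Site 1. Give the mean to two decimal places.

Sorted (ascending): 204, 204, 485, 819, 819, 832, 899, 899, 899
The 2 values of 204 share dense rank 1.
The 2 values of 819 share dense rank 3.
The 3 values of 899 share dense rank 5.
Remaining distinct values take the next consecutive integers.
Site 1 values → pooled ranks: 819→3, 204→1, 485→2
Mean rank = (3 + 1 + 2) / 3 = 2.00

2.00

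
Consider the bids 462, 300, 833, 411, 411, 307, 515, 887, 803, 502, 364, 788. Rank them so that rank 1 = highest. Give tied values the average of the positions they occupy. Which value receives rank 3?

Sorted (descending): 887, 833, 803, 788, 515, 502, 462, 411, 411, 364, 307, 300
The 2 values of 411 occupy positions 8–9 → average rank (8+9)/2 = 8.5.
Rank 3 → value 803.

803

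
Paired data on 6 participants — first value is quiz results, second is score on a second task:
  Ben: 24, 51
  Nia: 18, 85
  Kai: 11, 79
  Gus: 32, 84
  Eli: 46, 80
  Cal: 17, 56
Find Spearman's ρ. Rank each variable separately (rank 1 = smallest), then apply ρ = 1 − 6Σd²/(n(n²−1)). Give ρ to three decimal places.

Ranks of variable 1: 4, 3, 1, 5, 6, 2
Ranks of variable 2: 1, 6, 3, 5, 4, 2
d = r₁ − r₂: 3, -3, -2, 0, 2, 0
d²: 9, 9, 4, 0, 4, 0; Σd² = 26
ρ = 1 − 6·26/(6·35) = 1 − 156/210 = 0.257

0.257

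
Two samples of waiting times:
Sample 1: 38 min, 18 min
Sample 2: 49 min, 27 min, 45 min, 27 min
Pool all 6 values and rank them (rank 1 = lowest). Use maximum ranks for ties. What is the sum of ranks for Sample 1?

Sorted (ascending): 18, 27, 27, 38, 45, 49
The 2 values of 27 occupy positions 2–3 → each gets rank 3.
Sample 1 values → pooled ranks: 38→4, 18→1
Rank sum = 4 + 1 = 5

5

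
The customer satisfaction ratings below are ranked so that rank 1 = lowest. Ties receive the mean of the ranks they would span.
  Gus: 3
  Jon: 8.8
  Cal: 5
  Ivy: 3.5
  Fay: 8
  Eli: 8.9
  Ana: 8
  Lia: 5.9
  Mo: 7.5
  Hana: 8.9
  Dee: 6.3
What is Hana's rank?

10.5

Sorted (ascending): 3, 3.5, 5, 5.9, 6.3, 7.5, 8, 8, 8.8, 8.9, 8.9
The 2 values of 8 occupy positions 7–8 → average rank (7+8)/2 = 7.5.
The 2 values of 8.9 occupy positions 10–11 → average rank (10+11)/2 = 10.5.
Hana has value 8.9 → rank 10.5.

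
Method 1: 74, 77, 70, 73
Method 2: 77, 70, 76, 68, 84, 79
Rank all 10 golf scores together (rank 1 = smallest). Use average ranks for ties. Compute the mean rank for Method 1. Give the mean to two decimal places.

4.75

Sorted (ascending): 68, 70, 70, 73, 74, 76, 77, 77, 79, 84
The 2 values of 70 occupy positions 2–3 → average rank (2+3)/2 = 2.5.
The 2 values of 77 occupy positions 7–8 → average rank (7+8)/2 = 7.5.
Method 1 values → pooled ranks: 74→5, 77→7.5, 70→2.5, 73→4
Mean rank = (5 + 7.5 + 2.5 + 4) / 4 = 4.75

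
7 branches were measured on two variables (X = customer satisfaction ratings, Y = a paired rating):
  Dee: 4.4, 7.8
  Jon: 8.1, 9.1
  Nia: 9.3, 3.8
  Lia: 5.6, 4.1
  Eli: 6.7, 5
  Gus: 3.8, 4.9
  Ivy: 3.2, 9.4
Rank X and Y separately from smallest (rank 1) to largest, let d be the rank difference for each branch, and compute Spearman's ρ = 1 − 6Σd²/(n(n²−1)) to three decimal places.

Ranks of variable 1: 3, 6, 7, 4, 5, 2, 1
Ranks of variable 2: 5, 6, 1, 2, 4, 3, 7
d = r₁ − r₂: -2, 0, 6, 2, 1, -1, -6
d²: 4, 0, 36, 4, 1, 1, 36; Σd² = 82
ρ = 1 − 6·82/(7·48) = 1 − 492/336 = -0.464

-0.464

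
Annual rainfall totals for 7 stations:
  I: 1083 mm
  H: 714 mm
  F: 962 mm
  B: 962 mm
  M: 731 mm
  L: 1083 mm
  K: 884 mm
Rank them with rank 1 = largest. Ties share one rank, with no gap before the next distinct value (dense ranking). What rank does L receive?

1

Sorted (descending): 1083, 1083, 962, 962, 884, 731, 714
The 2 values of 1083 share dense rank 1.
The 2 values of 962 share dense rank 2.
Remaining distinct values take the next consecutive integers.
L has value 1083 mm → rank 1.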